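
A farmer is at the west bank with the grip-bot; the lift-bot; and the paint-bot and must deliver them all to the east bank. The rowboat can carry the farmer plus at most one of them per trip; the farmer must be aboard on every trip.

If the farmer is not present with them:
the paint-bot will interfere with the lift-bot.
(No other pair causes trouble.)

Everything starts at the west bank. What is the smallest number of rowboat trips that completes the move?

5

Counting alone: the farmer can take at most 1 across per trip to the east bank, so moving all 3 needs at least 3 loaded trips out, with a return between consecutive ones — at least 5 crossings.
The plan below uses exactly 5 crossings, so it is optimal:
1. Farmer goes to the east bank with the lift-bot.
2. Farmer goes back to the west bank alone.
3. Farmer goes to the east bank with the grip-bot.
4. Farmer goes back to the west bank alone.
5. Farmer goes to the east bank with the paint-bot.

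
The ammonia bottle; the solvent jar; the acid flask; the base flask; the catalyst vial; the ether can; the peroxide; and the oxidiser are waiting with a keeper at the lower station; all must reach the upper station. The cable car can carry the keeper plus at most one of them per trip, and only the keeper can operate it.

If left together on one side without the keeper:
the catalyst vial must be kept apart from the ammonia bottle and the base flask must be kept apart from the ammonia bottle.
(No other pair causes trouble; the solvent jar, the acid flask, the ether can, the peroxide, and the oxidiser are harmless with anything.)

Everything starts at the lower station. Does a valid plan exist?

1. Keeper goes to the upper station with the ammonia bottle.  [the lower station: the acid flask, the base flask, the catalyst vial, the ether can, the oxidiser, the peroxide, the solvent jar | the upper station: the ammonia bottle]
2. Keeper goes back to the lower station alone.  [the lower station: the acid flask, the base flask, the catalyst vial, the ether can, the oxidiser, the peroxide, the solvent jar | the upper station: the ammonia bottle]
3. Keeper goes to the upper station with the solvent jar.  [the lower station: the acid flask, the base flask, the catalyst vial, the ether can, the oxidiser, the peroxide | the upper station: the ammonia bottle, the solvent jar]
4. Keeper goes back to the lower station alone.  [the lower station: the acid flask, the base flask, the catalyst vial, the ether can, the oxidiser, the peroxide | the upper station: the ammonia bottle, the solvent jar]
5. Keeper goes to the upper station with the acid flask.  [the lower station: the base flask, the catalyst vial, the ether can, the oxidiser, the peroxide | the upper station: the acid flask, the ammonia bottle, the solvent jar]
6. Keeper goes back to the lower station alone.  [the lower station: the base flask, the catalyst vial, the ether can, the oxidiser, the peroxide | the upper station: the acid flask, the ammonia bottle, the solvent jar]
7. Keeper goes to the upper station with the base flask.  [the lower station: the catalyst vial, the ether can, the oxidiser, the peroxide | the upper station: the acid flask, the ammonia bottle, the base flask, the solvent jar]
8. Keeper goes back to the lower station with the ammonia bottle.  [the lower station: the ammonia bottle, the catalyst vial, the ether can, the oxidiser, the peroxide | the upper station: the acid flask, the base flask, the solvent jar]
9. Keeper goes to the upper station with the catalyst vial.  [the lower station: the ammonia bottle, the ether can, the oxidiser, the peroxide | the upper station: the acid flask, the base flask, the catalyst vial, the solvent jar]
10. Keeper goes back to the lower station alone.  [the lower station: the ammonia bottle, the ether can, the oxidiser, the peroxide | the upper station: the acid flask, the base flask, the catalyst vial, the solvent jar]
11. Keeper goes to the upper station with the ether can.  [the lower station: the ammonia bottle, the oxidiser, the peroxide | the upper station: the acid flask, the base flask, the catalyst vial, the ether can, the solvent jar]
12. Keeper goes back to the lower station alone.  [the lower station: the ammonia bottle, the oxidiser, the peroxide | the upper station: the acid flask, the base flask, the catalyst vial, the ether can, the solvent jar]
13. Keeper goes to the upper station with the peroxide.  [the lower station: the ammonia bottle, the oxidiser | the upper station: the acid flask, the base flask, the catalyst vial, the ether can, the peroxide, the solvent jar]
14. Keeper goes back to the lower station alone.  [the lower station: the ammonia bottle, the oxidiser | the upper station: the acid flask, the base flask, the catalyst vial, the ether can, the peroxide, the solvent jar]
15. Keeper goes to the upper station with the oxidiser.  [the lower station: the ammonia bottle | the upper station: the acid flask, the base flask, the catalyst vial, the ether can, the oxidiser, the peroxide, the solvent jar]
16. Keeper goes back to the lower station alone.  [the lower station: the ammonia bottle | the upper station: the acid flask, the base flask, the catalyst vial, the ether can, the oxidiser, the peroxide, the solvent jar]
17. Keeper goes to the upper station with the ammonia bottle.  [the lower station: — | the upper station: the acid flask, the ammonia bottle, the base flask, the catalyst vial, the ether can, the oxidiser, the peroxide, the solvent jar]

Yes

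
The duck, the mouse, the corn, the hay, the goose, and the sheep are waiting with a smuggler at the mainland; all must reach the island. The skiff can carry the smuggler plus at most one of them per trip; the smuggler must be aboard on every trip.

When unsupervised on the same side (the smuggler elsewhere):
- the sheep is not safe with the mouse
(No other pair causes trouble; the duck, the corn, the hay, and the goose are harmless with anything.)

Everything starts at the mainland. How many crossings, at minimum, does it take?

Counting alone: the smuggler can take at most 1 across per trip to the island, so moving all 6 needs at least 6 loaded trips out, with a return between consecutive ones — at least 11 crossings.
The plan below uses exactly 11 crossings, so it is optimal:
1. Smuggler goes to the island with the mouse.
2. Smuggler goes back to the mainland alone.
3. Smuggler goes to the island with the duck.
4. Smuggler goes back to the mainland alone.
5. Smuggler goes to the island with the corn.
6. Smuggler goes back to the mainland alone.
7. Smuggler goes to the island with the hay.
8. Smuggler goes back to the mainland alone.
9. Smuggler goes to the island with the goose.
10. Smuggler goes back to the mainland alone.
11. Smuggler goes to the island with the sheep.

11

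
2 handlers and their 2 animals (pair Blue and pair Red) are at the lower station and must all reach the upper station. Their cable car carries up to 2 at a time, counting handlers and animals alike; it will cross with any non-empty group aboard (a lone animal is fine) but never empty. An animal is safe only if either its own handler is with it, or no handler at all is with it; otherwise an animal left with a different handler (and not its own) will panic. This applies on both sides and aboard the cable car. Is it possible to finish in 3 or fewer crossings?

No

Counting alone: each trip to the upper station takes at most 2 across and each return brings at least 1 back, so after t trips out (and t−1 returns) at most 2t − (t−1) of the 4 are across; that first reaches 4 at t = 3, so at least 5 crossings are needed.
Since 3 < 5, 3 crossings cannot be enough. (The shortest complete plan in fact takes 5:)
1. animal Blue and handler Blue cross → the upper station.
2. handler Blue crosses ← the lower station.
3. handler Blue and handler Red cross → the upper station.
4. handler Red crosses ← the lower station.
5. animal Red and handler Red cross → the upper station.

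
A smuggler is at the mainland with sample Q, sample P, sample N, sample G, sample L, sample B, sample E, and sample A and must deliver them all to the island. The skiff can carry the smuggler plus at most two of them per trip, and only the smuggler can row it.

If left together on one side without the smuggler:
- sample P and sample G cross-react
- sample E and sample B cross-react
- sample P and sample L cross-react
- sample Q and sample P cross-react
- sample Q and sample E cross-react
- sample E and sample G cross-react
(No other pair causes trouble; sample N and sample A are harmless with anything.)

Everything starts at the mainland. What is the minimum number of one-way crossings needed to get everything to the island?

Counting alone: the smuggler can take at most 2 across per trip to the island, so moving all 8 needs at least 4 loaded trips out, with a return between consecutive ones — at least 7 crossings.
The safety rule pushes this higher. Following every safe sequence of crossings, the most of the 8 that can be at the island as the skiff arrives there on crossing 7 is 6 — never all 8.
So no plan with fewer than 9 crossings exists, and this one achieves 9:
1. Smuggler goes to the island with sample E and sample P.  [the mainland: sample A, sample B, sample G, sample L, sample N, sample Q | the island: sample E, sample P]
2. Smuggler goes back to the mainland alone.  [the mainland: sample A, sample B, sample G, sample L, sample N, sample Q | the island: sample E, sample P]
3. Smuggler goes to the island with sample G and sample Q.  [the mainland: sample A, sample B, sample L, sample N | the island: sample E, sample G, sample P, sample Q]
4. Smuggler goes back to the mainland with sample E and sample P.  [the mainland: sample A, sample B, sample E, sample L, sample N, sample P | the island: sample G, sample Q]
5. Smuggler goes to the island with sample B and sample L.  [the mainland: sample A, sample E, sample N, sample P | the island: sample B, sample G, sample L, sample Q]
6. Smuggler goes back to the mainland alone.  [the mainland: sample A, sample E, sample N, sample P | the island: sample B, sample G, sample L, sample Q]
7. Smuggler goes to the island with sample A and sample N.  [the mainland: sample E, sample P | the island: sample A, sample B, sample G, sample L, sample N, sample Q]
8. Smuggler goes back to the mainland alone.  [the mainland: sample E, sample P | the island: sample A, sample B, sample G, sample L, sample N, sample Q]
9. Smuggler goes to the island with sample E and sample P.  [the mainland: — | the island: sample A, sample B, sample E, sample G, sample L, sample N, sample P, sample Q]

9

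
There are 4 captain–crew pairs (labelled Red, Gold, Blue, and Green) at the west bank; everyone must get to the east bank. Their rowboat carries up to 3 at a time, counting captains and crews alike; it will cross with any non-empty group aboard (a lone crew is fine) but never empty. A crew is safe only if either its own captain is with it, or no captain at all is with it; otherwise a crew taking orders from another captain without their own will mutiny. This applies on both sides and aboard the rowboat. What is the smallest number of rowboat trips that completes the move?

9

Counting alone: each trip to the east bank takes at most 3 across and each return brings at least 1 back, so after t trips out (and t−1 returns) at most 3t − (t−1) of the 8 are across; that first reaches 8 at t = 4, so at least 7 crossings are needed.
The safety rule pushes this higher. Following every safe sequence of crossings, the most of the 8 that can be at the east bank as the rowboat arrives there on crossing 7 is 7 — never all 8.
So no plan with fewer than 9 crossings exists, and this one achieves 9:
1. captain Red and crew Red cross → the east bank.
2. captain Red crosses ← the west bank.
3. captain Gold, captain Red, and crew Gold cross → the east bank.
4. captain Red and crew Red cross ← the west bank.
5. captain Blue, captain Green, and captain Red cross → the east bank.
6. crew Gold crosses ← the west bank.
7. crew Gold and crew Red cross → the east bank.
8. crew Red crosses ← the west bank.
9. crew Blue, crew Green, and crew Red cross → the east bank.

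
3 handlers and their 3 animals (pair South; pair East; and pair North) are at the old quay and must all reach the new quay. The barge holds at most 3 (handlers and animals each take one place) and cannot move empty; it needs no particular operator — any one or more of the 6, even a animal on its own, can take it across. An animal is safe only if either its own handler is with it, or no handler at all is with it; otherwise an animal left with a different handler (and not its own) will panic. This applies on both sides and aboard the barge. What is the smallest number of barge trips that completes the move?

Counting alone: each trip to the new quay takes at most 3 across and each return brings at least 1 back, so after t trips out (and t−1 returns) at most 3t − (t−1) of the 6 are across; that first reaches 6 at t = 3, so at least 5 crossings are needed.
The plan below uses exactly 5 crossings, so it is optimal:
1. animal South and handler South cross → the new quay.
2. handler South crosses ← the old quay.
3. handler East, handler North, and handler South cross → the new quay.
4. animal South crosses ← the old quay.
5. animal East, animal North, and animal South cross → the new quay.

5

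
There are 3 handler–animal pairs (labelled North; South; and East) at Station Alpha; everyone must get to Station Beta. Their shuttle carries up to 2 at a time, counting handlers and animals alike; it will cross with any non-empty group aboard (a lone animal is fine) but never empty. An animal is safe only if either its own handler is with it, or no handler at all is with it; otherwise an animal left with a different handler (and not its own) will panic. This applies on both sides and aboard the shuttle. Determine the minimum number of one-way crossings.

11

Counting alone: each trip to Station Beta takes at most 2 across and each return brings at least 1 back, so after t trips out (and t−1 returns) at most 2t − (t−1) of the 6 are across; that first reaches 6 at t = 5, so at least 9 crossings are needed.
The safety rule pushes this higher. Following every safe sequence of crossings, the most of the 6 that can be at Station Beta as the shuttle arrives there on crossing 9 is 5 — never all 6.
So no plan with fewer than 11 crossings exists, and this one achieves 11:
1. animal North and handler North cross → Station Beta.
2. handler North crosses ← Station Alpha.
3. animal East and animal South cross → Station Beta.
4. animal North crosses ← Station Alpha.
5. handler East and handler South cross → Station Beta.
6. animal South and handler South cross ← Station Alpha.
7. handler North and handler South cross → Station Beta.
8. animal East crosses ← Station Alpha.
9. animal North and animal South cross → Station Beta.
10. handler East crosses ← Station Alpha.
11. animal East and handler East cross → Station Beta.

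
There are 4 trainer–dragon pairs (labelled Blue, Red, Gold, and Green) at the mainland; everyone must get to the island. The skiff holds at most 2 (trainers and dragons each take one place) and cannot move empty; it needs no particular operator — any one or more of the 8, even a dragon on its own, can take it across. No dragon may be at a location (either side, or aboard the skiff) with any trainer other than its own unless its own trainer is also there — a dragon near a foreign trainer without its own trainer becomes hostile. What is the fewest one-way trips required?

impossible

Following every safe sequence of crossings from the start, the most of the 8 that can be at the island as the skiff arrives there on crossings 1, 3, 5 is 2, 3, 4 respectively; the best ever achieved is 4 of 8.
From crossing 7 on, no configuration arises that was not already reachable earlier: only 44 distinct safe configurations (who is on which side, and where the skiff is) can ever be reached, none of them has everyone across, and every continuation just revisits them. So no valid plan exists.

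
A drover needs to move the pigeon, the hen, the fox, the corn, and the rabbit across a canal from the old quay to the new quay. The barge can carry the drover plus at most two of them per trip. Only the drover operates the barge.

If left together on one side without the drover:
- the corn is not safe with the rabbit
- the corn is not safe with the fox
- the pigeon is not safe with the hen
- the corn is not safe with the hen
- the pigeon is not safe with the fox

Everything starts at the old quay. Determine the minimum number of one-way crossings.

Counting alone: the drover can take at most 2 across per trip to the new quay, so moving all 5 needs at least 3 loaded trips out, with a return between consecutive ones — at least 5 crossings.
The safety rule pushes this higher. Following every safe sequence of crossings, the most of the 5 that can be at the new quay as the barge arrives there on crossing 5 is 4 — never all 5.
So no plan with fewer than 7 crossings exists, and this one achieves 7:
1. Drover goes to the new quay with the corn and the pigeon.
2. Drover goes back to the old quay alone.
3. Drover goes to the new quay with the hen.
4. Drover goes back to the old quay with the corn and the pigeon.
5. Drover goes to the new quay with the fox and the rabbit.
6. Drover goes back to the old quay alone.
7. Drover goes to the new quay with the corn and the pigeon.

7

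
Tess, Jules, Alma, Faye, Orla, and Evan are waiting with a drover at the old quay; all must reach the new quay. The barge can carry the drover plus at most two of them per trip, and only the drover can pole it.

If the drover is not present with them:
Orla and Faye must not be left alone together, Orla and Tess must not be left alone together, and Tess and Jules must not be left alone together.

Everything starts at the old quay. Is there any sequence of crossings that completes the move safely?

Yes

1. Drover goes to the new quay with Faye and Tess.
2. Drover goes back to the old quay alone.
3. Drover goes to the new quay with Alma and Evan.
4. Drover goes back to the old quay alone.
5. Drover goes to the new quay with Jules and Orla.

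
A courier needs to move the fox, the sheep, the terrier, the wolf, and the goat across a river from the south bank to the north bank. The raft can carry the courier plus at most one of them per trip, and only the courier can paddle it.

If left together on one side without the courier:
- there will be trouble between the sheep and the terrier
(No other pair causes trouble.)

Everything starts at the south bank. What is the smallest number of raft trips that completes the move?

9

Counting alone: the courier can take at most 1 across per trip to the north bank, so moving all 5 needs at least 5 loaded trips out, with a return between consecutive ones — at least 9 crossings.
The plan below uses exactly 9 crossings, so it is optimal:
1. Courier goes to the north bank with the sheep.  [the south bank: the fox, the goat, the terrier, the wolf | the north bank: the sheep]
2. Courier goes back to the south bank alone.  [the south bank: the fox, the goat, the terrier, the wolf | the north bank: the sheep]
3. Courier goes to the north bank with the fox.  [the south bank: the goat, the terrier, the wolf | the north bank: the fox, the sheep]
4. Courier goes back to the south bank alone.  [the south bank: the goat, the terrier, the wolf | the north bank: the fox, the sheep]
5. Courier goes to the north bank with the wolf.  [the south bank: the goat, the terrier | the north bank: the fox, the sheep, the wolf]
6. Courier goes back to the south bank alone.  [the south bank: the goat, the terrier | the north bank: the fox, the sheep, the wolf]
7. Courier goes to the north bank with the goat.  [the south bank: the terrier | the north bank: the fox, the goat, the sheep, the wolf]
8. Courier goes back to the south bank alone.  [the south bank: the terrier | the north bank: the fox, the goat, the sheep, the wolf]
9. Courier goes to the north bank with the terrier.  [the south bank: — | the north bank: the fox, the goat, the sheep, the terrier, the wolf]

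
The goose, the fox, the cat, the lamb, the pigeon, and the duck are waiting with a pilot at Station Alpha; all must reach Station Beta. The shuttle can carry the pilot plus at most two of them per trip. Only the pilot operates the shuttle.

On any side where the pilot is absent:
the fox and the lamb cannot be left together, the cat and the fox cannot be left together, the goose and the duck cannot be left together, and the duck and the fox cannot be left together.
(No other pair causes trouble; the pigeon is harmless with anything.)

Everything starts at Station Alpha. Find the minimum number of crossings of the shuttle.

7

Counting alone: the pilot can take at most 2 across per trip to Station Beta, so moving all 6 needs at least 3 loaded trips out, with a return between consecutive ones — at least 5 crossings.
The safety rule pushes this higher. Following every safe sequence of crossings, the most of the 6 that can be at Station Beta as the shuttle arrives there on crossing 5 is 5 — never all 6.
So no plan with fewer than 7 crossings exists, and this one achieves 7:
1. Pilot goes to Station Beta with the fox and the goose.  [Station Alpha: the cat, the duck, the lamb, the pigeon | Station Beta: the fox, the goose]
2. Pilot goes back to Station Alpha alone.  [Station Alpha: the cat, the duck, the lamb, the pigeon | Station Beta: the fox, the goose]
3. Pilot goes to Station Beta with the pigeon.  [Station Alpha: the cat, the duck, the lamb | Station Beta: the fox, the goose, the pigeon]
4. Pilot goes back to Station Alpha alone.  [Station Alpha: the cat, the duck, the lamb | Station Beta: the fox, the goose, the pigeon]
5. Pilot goes to Station Beta with the cat and the lamb.  [Station Alpha: the duck | Station Beta: the cat, the fox, the goose, the lamb, the pigeon]
6. Pilot goes back to Station Alpha with the fox.  [Station Alpha: the duck, the fox | Station Beta: the cat, the goose, the lamb, the pigeon]
7. Pilot goes to Station Beta with the duck and the fox.  [Station Alpha: — | Station Beta: the cat, the duck, the fox, the goose, the lamb, the pigeon]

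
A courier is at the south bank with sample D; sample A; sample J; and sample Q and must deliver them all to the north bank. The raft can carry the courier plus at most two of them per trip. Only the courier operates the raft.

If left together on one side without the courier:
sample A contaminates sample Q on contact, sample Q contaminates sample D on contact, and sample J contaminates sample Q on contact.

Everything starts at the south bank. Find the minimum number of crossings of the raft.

Counting alone: the courier can take at most 2 across per trip to the north bank, so moving all 4 needs at least 2 loaded trips out, with a return between consecutive ones — at least 3 crossings.
The safety rule pushes this higher. Following every safe sequence of crossings, the most of the 4 that can be at the north bank as the raft arrives there on crossing 3 is 3 — never all 4.
So no plan with fewer than 5 crossings exists, and this one achieves 5:
1. Courier goes to the north bank with sample Q.
2. Courier goes back to the south bank alone.
3. Courier goes to the north bank with sample A and sample D.
4. Courier goes back to the south bank with sample Q.
5. Courier goes to the north bank with sample J and sample Q.

5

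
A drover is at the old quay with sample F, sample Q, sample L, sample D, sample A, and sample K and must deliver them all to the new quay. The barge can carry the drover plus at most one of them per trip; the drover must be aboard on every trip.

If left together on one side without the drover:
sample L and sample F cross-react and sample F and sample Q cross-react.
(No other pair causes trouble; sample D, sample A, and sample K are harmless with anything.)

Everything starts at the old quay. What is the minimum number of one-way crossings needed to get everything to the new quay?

13

Counting alone: the drover can take at most 1 across per trip to the new quay, so moving all 6 needs at least 6 loaded trips out, with a return between consecutive ones — at least 11 crossings.
The safety rule pushes this higher. Following every safe sequence of crossings, the most of the 6 that can be at the new quay as the barge arrives there on crossing 11 is 5 — never all 6.
So no plan with fewer than 13 crossings exists, and this one achieves 13:
1. Drover goes to the new quay with sample F.
2. Drover goes back to the old quay alone.
3. Drover goes to the new quay with sample Q.
4. Drover goes back to the old quay with sample F.
5. Drover goes to the new quay with sample L.
6. Drover goes back to the old quay alone.
7. Drover goes to the new quay with sample D.
8. Drover goes back to the old quay alone.
9. Drover goes to the new quay with sample A.
10. Drover goes back to the old quay alone.
11. Drover goes to the new quay with sample K.
12. Drover goes back to the old quay alone.
13. Drover goes to the new quay with sample F.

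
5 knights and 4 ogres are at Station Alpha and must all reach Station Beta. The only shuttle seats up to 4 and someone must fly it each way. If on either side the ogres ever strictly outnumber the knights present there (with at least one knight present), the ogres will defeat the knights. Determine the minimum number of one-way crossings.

5

Counting alone: each trip to Station Beta takes at most 4 across and each return brings at least 1 back, so after t trips out (and t−1 returns) at most 4t − (t−1) of the 9 are across; that first reaches 9 at t = 3, so at least 5 crossings are needed.
The plan below uses exactly 5 crossings, so it is optimal:
1. 3 ogres → Station Beta.  (Station Alpha: 5K 1O; Station Beta: 0K 3O)
2. 1 ogre ← Station Alpha.  (Station Alpha: 5K 2O; Station Beta: 0K 2O)
3. 3 knights and 1 ogre → Station Beta.  (Station Alpha: 2K 1O; Station Beta: 3K 3O)
4. 1 ogre ← Station Alpha.  (Station Alpha: 2K 2O; Station Beta: 3K 2O)
5. 2 knights and 2 ogres → Station Beta.  (Station Alpha: 0K 0O; Station Beta: 5K 4O)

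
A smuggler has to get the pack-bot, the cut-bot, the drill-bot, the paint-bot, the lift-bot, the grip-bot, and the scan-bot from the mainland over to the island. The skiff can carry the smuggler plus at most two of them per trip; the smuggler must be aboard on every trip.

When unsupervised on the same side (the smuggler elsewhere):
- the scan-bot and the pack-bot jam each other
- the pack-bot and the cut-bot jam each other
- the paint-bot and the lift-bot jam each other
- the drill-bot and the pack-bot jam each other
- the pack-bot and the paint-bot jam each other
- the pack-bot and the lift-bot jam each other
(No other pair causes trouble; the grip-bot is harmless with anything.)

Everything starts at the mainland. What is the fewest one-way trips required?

Counting alone: the smuggler can take at most 2 across per trip to the island, so moving all 7 needs at least 4 loaded trips out, with a return between consecutive ones — at least 7 crossings.
The safety rule pushes this higher. Following every safe sequence of crossings, the most of the 7 that can be at the island as the skiff arrives there on crossings 7, 9 is 5, 6 respectively — never all 7.
So no plan with fewer than 11 crossings exists, and this one achieves 11:
1. Smuggler goes to the island with the pack-bot and the paint-bot.  [the mainland: the cut-bot, the drill-bot, the grip-bot, the lift-bot, the scan-bot | the island: the pack-bot, the paint-bot]
2. Smuggler goes back to the mainland with the pack-bot.  [the mainland: the cut-bot, the drill-bot, the grip-bot, the lift-bot, the pack-bot, the scan-bot | the island: the paint-bot]
3. Smuggler goes to the island with the cut-bot and the pack-bot.  [the mainland: the drill-bot, the grip-bot, the lift-bot, the scan-bot | the island: the cut-bot, the pack-bot, the paint-bot]
4. Smuggler goes back to the mainland with the pack-bot.  [the mainland: the drill-bot, the grip-bot, the lift-bot, the pack-bot, the scan-bot | the island: the cut-bot, the paint-bot]
5. Smuggler goes to the island with the drill-bot and the pack-bot.  [the mainland: the grip-bot, the lift-bot, the scan-bot | the island: the cut-bot, the drill-bot, the pack-bot, the paint-bot]
6. Smuggler goes back to the mainland with the pack-bot.  [the mainland: the grip-bot, the lift-bot, the pack-bot, the scan-bot | the island: the cut-bot, the drill-bot, the paint-bot]
7. Smuggler goes to the island with the grip-bot and the pack-bot.  [the mainland: the lift-bot, the scan-bot | the island: the cut-bot, the drill-bot, the grip-bot, the pack-bot, the paint-bot]
8. Smuggler goes back to the mainland with the pack-bot.  [the mainland: the lift-bot, the pack-bot, the scan-bot | the island: the cut-bot, the drill-bot, the grip-bot, the paint-bot]
9. Smuggler goes to the island with the pack-bot and the scan-bot.  [the mainland: the lift-bot | the island: the cut-bot, the drill-bot, the grip-bot, the pack-bot, the paint-bot, the scan-bot]
10. Smuggler goes back to the mainland with the pack-bot.  [the mainland: the lift-bot, the pack-bot | the island: the cut-bot, the drill-bot, the grip-bot, the paint-bot, the scan-bot]
11. Smuggler goes to the island with the lift-bot and the pack-bot.  [the mainland: — | the island: the cut-bot, the drill-bot, the grip-bot, the lift-bot, the pack-bot, the paint-bot, the scan-bot]

11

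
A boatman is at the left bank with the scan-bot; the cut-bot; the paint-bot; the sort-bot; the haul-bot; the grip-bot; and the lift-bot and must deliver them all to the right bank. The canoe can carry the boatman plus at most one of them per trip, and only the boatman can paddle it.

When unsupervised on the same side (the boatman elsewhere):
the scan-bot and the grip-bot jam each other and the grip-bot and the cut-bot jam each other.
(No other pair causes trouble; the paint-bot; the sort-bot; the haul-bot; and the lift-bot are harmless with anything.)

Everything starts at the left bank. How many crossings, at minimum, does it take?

15

Counting alone: the boatman can take at most 1 across per trip to the right bank, so moving all 7 needs at least 7 loaded trips out, with a return between consecutive ones — at least 13 crossings.
The safety rule pushes this higher. Following every safe sequence of crossings, the most of the 7 that can be at the right bank as the canoe arrives there on crossing 13 is 6 — never all 7.
So no plan with fewer than 15 crossings exists, and this one achieves 15:
1. Boatman goes to the right bank with the grip-bot.  [the left bank: the cut-bot, the haul-bot, the lift-bot, the paint-bot, the scan-bot, the sort-bot | the right bank: the grip-bot]
2. Boatman goes back to the left bank alone.  [the left bank: the cut-bot, the haul-bot, the lift-bot, the paint-bot, the scan-bot, the sort-bot | the right bank: the grip-bot]
3. Boatman goes to the right bank with the scan-bot.  [the left bank: the cut-bot, the haul-bot, the lift-bot, the paint-bot, the sort-bot | the right bank: the grip-bot, the scan-bot]
4. Boatman goes back to the left bank with the grip-bot.  [the left bank: the cut-bot, the grip-bot, the haul-bot, the lift-bot, the paint-bot, the sort-bot | the right bank: the scan-bot]
5. Boatman goes to the right bank with the cut-bot.  [the left bank: the grip-bot, the haul-bot, the lift-bot, the paint-bot, the sort-bot | the right bank: the cut-bot, the scan-bot]
6. Boatman goes back to the left bank alone.  [the left bank: the grip-bot, the haul-bot, the lift-bot, the paint-bot, the sort-bot | the right bank: the cut-bot, the scan-bot]
7. Boatman goes to the right bank with the paint-bot.  [the left bank: the grip-bot, the haul-bot, the lift-bot, the sort-bot | the right bank: the cut-bot, the paint-bot, the scan-bot]
8. Boatman goes back to the left bank alone.  [the left bank: the grip-bot, the haul-bot, the lift-bot, the sort-bot | the right bank: the cut-bot, the paint-bot, the scan-bot]
9. Boatman goes to the right bank with the sort-bot.  [the left bank: the grip-bot, the haul-bot, the lift-bot | the right bank: the cut-bot, the paint-bot, the scan-bot, the sort-bot]
10. Boatman goes back to the left bank alone.  [the left bank: the grip-bot, the haul-bot, the lift-bot | the right bank: the cut-bot, the paint-bot, the scan-bot, the sort-bot]
11. Boatman goes to the right bank with the haul-bot.  [the left bank: the grip-bot, the lift-bot | the right bank: the cut-bot, the haul-bot, the paint-bot, the scan-bot, the sort-bot]
12. Boatman goes back to the left bank alone.  [the left bank: the grip-bot, the lift-bot | the right bank: the cut-bot, the haul-bot, the paint-bot, the scan-bot, the sort-bot]
13. Boatman goes to the right bank with the lift-bot.  [the left bank: the grip-bot | the right bank: the cut-bot, the haul-bot, the lift-bot, the paint-bot, the scan-bot, the sort-bot]
14. Boatman goes back to the left bank alone.  [the left bank: the grip-bot | the right bank: the cut-bot, the haul-bot, the lift-bot, the paint-bot, the scan-bot, the sort-bot]
15. Boatman goes to the right bank with the grip-bot.  [the left bank: — | the right bank: the cut-bot, the grip-bot, the haul-bot, the lift-bot, the paint-bot, the scan-bot, the sort-bot]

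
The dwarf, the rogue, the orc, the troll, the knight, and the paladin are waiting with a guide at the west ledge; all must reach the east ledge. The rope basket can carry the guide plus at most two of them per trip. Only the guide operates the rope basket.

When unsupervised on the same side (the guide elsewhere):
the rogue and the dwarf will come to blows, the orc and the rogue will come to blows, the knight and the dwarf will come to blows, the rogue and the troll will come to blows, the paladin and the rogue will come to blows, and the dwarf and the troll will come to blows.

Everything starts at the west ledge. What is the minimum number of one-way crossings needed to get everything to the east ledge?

Counting alone: the guide can take at most 2 across per trip to the east ledge, so moving all 6 needs at least 3 loaded trips out, with a return between consecutive ones — at least 5 crossings.
The safety rule pushes this higher. Following every safe sequence of crossings, the most of the 6 that can be at the east ledge as the rope basket arrives there on crossings 5, 7 is 4, 5 respectively — never all 6.
So no plan with fewer than 9 crossings exists, and this one achieves 9:
1. Guide goes to the east ledge with the dwarf and the rogue.  [the west ledge: the knight, the orc, the paladin, the troll | the east ledge: the dwarf, the rogue]
2. Guide goes back to the west ledge with the dwarf.  [the west ledge: the dwarf, the knight, the orc, the paladin, the troll | the east ledge: the rogue]
3. Guide goes to the east ledge with the dwarf and the orc.  [the west ledge: the knight, the paladin, the troll | the east ledge: the dwarf, the orc, the rogue]
4. Guide goes back to the west ledge with the rogue.  [the west ledge: the knight, the paladin, the rogue, the troll | the east ledge: the dwarf, the orc]
5. Guide goes to the east ledge with the paladin and the rogue.  [the west ledge: the knight, the troll | the east ledge: the dwarf, the orc, the paladin, the rogue]
6. Guide goes back to the west ledge with the rogue.  [the west ledge: the knight, the rogue, the troll | the east ledge: the dwarf, the orc, the paladin]
7. Guide goes to the east ledge with the knight and the troll.  [the west ledge: the rogue | the east ledge: the dwarf, the knight, the orc, the paladin, the troll]
8. Guide goes back to the west ledge with the dwarf.  [the west ledge: the dwarf, the rogue | the east ledge: the knight, the orc, the paladin, the troll]
9. Guide goes to the east ledge with the dwarf and the rogue.  [the west ledge: — | the east ledge: the dwarf, the knight, the orc, the paladin, the rogue, the troll]

9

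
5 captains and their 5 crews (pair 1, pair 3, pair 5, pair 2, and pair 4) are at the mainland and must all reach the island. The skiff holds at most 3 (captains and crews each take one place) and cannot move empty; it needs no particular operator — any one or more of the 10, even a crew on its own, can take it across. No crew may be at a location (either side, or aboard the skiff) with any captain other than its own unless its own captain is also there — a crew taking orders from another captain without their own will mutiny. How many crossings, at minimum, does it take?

Counting alone: each trip to the island takes at most 3 across and each return brings at least 1 back, so after t trips out (and t−1 returns) at most 3t − (t−1) of the 10 are across; that first reaches 10 at t = 5, so at least 9 crossings are needed.
The safety rule pushes this higher. Following every safe sequence of crossings, the most of the 10 that can be at the island as the skiff arrives there on crossing 9 is 9 — never all 10.
So no plan with fewer than 11 crossings exists, and this one achieves 11:
1. captain 1 and crew 1 cross → the island.
2. captain 1 crosses ← the mainland.
3. crew 2, crew 3, and crew 5 cross → the island.
4. crew 1 crosses ← the mainland.
5. captain 2, captain 3, and captain 5 cross → the island.
6. captain 3 and crew 3 cross ← the mainland.
7. captain 1, captain 3, and captain 4 cross → the island.
8. crew 5 crosses ← the mainland.
9. crew 1 and crew 3 cross → the island.
10. crew 1 crosses ← the mainland.
11. crew 1, crew 4, and crew 5 cross → the island.

11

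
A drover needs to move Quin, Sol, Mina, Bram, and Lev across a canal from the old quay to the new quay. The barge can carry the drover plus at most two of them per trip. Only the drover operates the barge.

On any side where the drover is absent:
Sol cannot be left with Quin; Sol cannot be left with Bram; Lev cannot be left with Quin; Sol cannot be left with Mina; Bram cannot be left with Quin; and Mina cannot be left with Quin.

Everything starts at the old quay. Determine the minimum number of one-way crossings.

7

Counting alone: the drover can take at most 2 across per trip to the new quay, so moving all 5 needs at least 3 loaded trips out, with a return between consecutive ones — at least 5 crossings.
The safety rule pushes this higher. Following every safe sequence of crossings, the most of the 5 that can be at the new quay as the barge arrives there on crossing 5 is 4 — never all 5.
So no plan with fewer than 7 crossings exists, and this one achieves 7:
1. Drover goes to the new quay with Quin and Sol.  [the old quay: Bram, Lev, Mina | the new quay: Quin, Sol]
2. Drover goes back to the old quay with Quin.  [the old quay: Bram, Lev, Mina, Quin | the new quay: Sol]
3. Drover goes to the new quay with Lev and Quin.  [the old quay: Bram, Mina | the new quay: Lev, Quin, Sol]
4. Drover goes back to the old quay with Quin.  [the old quay: Bram, Mina, Quin | the new quay: Lev, Sol]
5. Drover goes to the new quay with Bram and Mina.  [the old quay: Quin | the new quay: Bram, Lev, Mina, Sol]
6. Drover goes back to the old quay with Sol.  [the old quay: Quin, Sol | the new quay: Bram, Lev, Mina]
7. Drover goes to the new quay with Quin and Sol.  [the old quay: — | the new quay: Bram, Lev, Mina, Quin, Sol]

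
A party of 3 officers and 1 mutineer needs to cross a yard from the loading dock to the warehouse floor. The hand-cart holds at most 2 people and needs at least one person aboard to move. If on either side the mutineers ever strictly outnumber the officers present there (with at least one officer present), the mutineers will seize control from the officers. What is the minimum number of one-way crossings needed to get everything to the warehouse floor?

5

Counting alone: each trip to the warehouse floor takes at most 2 across and each return brings at least 1 back, so after t trips out (and t−1 returns) at most 2t − (t−1) of the 4 are across; that first reaches 4 at t = 3, so at least 5 crossings are needed.
The plan below uses exactly 5 crossings, so it is optimal:
1. 1 officer and 1 mutineer → the warehouse floor.  (the loading dock: 2O 0M; the warehouse floor: 1O 1M)
2. 1 mutineer ← the loading dock.  (the loading dock: 2O 1M; the warehouse floor: 1O 0M)
3. 1 officer and 1 mutineer → the warehouse floor.  (the loading dock: 1O 0M; the warehouse floor: 2O 1M)
4. 1 mutineer ← the loading dock.  (the loading dock: 1O 1M; the warehouse floor: 2O 0M)
5. 1 officer and 1 mutineer → the warehouse floor.  (the loading dock: 0O 0M; the warehouse floor: 3O 1M)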